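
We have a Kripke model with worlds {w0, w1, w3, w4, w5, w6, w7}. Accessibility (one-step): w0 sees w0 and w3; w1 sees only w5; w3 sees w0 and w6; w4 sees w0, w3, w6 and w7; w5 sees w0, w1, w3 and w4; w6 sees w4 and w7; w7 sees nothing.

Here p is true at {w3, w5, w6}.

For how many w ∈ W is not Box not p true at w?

w0: Box not p is F. ✓
w1: Box not p is F. ✓
w3: Box not p is F. ✓
w4: Box not p is F. ✓
w5: Box not p is F. ✓
w6: Box not p is T. ✗
w7: Box not p is T. ✗
Satisfying worlds: {w0, w1, w3, w4, w5}.

5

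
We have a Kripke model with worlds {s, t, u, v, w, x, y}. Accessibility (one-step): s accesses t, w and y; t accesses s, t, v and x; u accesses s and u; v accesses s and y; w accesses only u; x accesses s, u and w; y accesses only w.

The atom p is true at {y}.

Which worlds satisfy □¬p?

s: successors {t, w, y}; ¬p there: t:T, w:T, y:F. ✗
t: successors {s, t, v, x}; ¬p there: s:T, t:T, v:T, x:T. ✓
u: successors {s, u}; ¬p there: s:T, u:T. ✓
v: successors {s, y}; ¬p there: s:T, y:F. ✗
w: successors {u}; ¬p there: u:T. ✓
x: successors {s, u, w}; ¬p there: s:T, u:T, w:T. ✓
y: successors {w}; ¬p there: w:T. ✓

{t, u, w, x, y}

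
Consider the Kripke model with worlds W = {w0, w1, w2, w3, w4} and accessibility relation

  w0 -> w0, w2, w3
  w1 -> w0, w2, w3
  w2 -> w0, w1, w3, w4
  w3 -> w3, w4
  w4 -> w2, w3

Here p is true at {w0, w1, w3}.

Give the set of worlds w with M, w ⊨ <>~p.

{w0, w1, w2, w3, w4}

w0: successors {w0, w2, w3}; ~p there: w0:F, w2:T, w3:F. ✓
w1: successors {w0, w2, w3}; ~p there: w0:F, w2:T, w3:F. ✓
w2: successors {w0, w1, w3, w4}; ~p there: w0:F, w1:F, w3:F, w4:T. ✓
w3: successors {w3, w4}; ~p there: w3:F, w4:T. ✓
w4: successors {w2, w3}; ~p there: w2:T, w3:F. ✓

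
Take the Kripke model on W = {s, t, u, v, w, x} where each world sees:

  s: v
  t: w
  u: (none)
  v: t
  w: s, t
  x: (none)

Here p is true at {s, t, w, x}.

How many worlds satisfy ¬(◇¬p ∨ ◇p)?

2

s: ◇¬p ∨ ◇p is T. ✗
t: ◇¬p ∨ ◇p is T. ✗
u: ◇¬p ∨ ◇p is F. ✓
v: ◇¬p ∨ ◇p is T. ✗
w: ◇¬p ∨ ◇p is T. ✗
x: ◇¬p ∨ ◇p is F. ✓
Satisfying worlds: {u, x}.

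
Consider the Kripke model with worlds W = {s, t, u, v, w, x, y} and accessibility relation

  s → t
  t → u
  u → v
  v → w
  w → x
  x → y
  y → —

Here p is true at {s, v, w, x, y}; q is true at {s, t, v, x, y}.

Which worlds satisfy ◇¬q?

{t, v}

s: successors {t}; ¬q there: t:F. ✗
t: successors {u}; ¬q there: u:T. ✓
u: successors {v}; ¬q there: v:F. ✗
v: successors {w}; ¬q there: w:T. ✓
w: successors {x}; ¬q there: x:F. ✗
x: successors {y}; ¬q there: y:F. ✗
y: no successors, so ◇¬q fails. ✗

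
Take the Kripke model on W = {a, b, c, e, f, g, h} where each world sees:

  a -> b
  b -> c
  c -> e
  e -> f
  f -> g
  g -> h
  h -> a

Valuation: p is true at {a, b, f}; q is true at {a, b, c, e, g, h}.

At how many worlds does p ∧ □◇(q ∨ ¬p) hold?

a: p is T, □◇(q ∨ ¬p) is T. ✓
b: p is T, □◇(q ∨ ¬p) is T. ✓
c: p is F, □◇(q ∨ ¬p) is F. ✗
e: p is F, □◇(q ∨ ¬p) is T. ✗
f: p is T, □◇(q ∨ ¬p) is T. ✓
g: p is F, □◇(q ∨ ¬p) is T. ✗
h: p is F, □◇(q ∨ ¬p) is T. ✗
Satisfying worlds: {a, b, f}.

3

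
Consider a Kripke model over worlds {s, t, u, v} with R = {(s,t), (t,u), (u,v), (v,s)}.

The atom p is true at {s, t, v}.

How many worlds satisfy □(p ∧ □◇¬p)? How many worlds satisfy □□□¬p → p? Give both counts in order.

For □(p ∧ □◇¬p):
s: successors {t}; p ∧ □◇¬p there: t:F. ✗
t: successors {u}; p ∧ □◇¬p there: u:F. ✗
u: successors {v}; p ∧ □◇¬p there: v:F. ✗
v: successors {s}; p ∧ □◇¬p there: s:T. ✓
— 1 world.
For □□□¬p → p:
s: □□□¬p is F, p is T. ✓
t: □□□¬p is F, p is T. ✓
u: □□□¬p is F, p is F. ✓
v: □□□¬p is T, p is T. ✓
— 4 worlds.

1 and 4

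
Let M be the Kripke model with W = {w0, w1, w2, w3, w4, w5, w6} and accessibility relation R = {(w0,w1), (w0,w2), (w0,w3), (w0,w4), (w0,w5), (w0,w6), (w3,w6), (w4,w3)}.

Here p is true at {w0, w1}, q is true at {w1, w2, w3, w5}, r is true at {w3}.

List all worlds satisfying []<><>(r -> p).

w0: successors {w1, w2, w3, w4, w5, w6}; <><>(r -> p) there: w1:F, w2:F, w3:F, w4:T, w5:F, w6:F. ✗
w1: no successors, so []<><>(r -> p) holds vacuously. ✓
w2: no successors, so []<><>(r -> p) holds vacuously. ✓
w3: successors {w6}; <><>(r -> p) there: w6:F. ✗
w4: successors {w3}; <><>(r -> p) there: w3:F. ✗
w5: no successors, so []<><>(r -> p) holds vacuously. ✓
w6: no successors, so []<><>(r -> p) holds vacuously. ✓

{w1, w2, w5, w6}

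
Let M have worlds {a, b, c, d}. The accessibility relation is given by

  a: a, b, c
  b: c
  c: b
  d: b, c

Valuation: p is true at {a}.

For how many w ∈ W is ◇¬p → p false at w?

3

a: ◇¬p is T, p is T. ✓
b: ◇¬p is T, p is F. ✗
c: ◇¬p is T, p is F. ✗
d: ◇¬p is T, p is F. ✗
Satisfying worlds: {a}.
So ◇¬p → p fails at the other 3 worlds.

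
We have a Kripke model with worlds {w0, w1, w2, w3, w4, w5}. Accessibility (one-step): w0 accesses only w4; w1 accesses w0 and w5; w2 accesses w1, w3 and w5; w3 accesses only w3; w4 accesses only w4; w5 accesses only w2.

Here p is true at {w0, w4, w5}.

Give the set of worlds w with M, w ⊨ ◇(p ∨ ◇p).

{w0, w1, w2, w4, w5}

w0: successors {w4}; p ∨ ◇p there: w4:T. ✓
w1: successors {w0, w5}; p ∨ ◇p there: w0:T, w5:T. ✓
w2: successors {w1, w3, w5}; p ∨ ◇p there: w1:T, w3:F, w5:T. ✓
w3: successors {w3}; p ∨ ◇p there: w3:F. ✗
w4: successors {w4}; p ∨ ◇p there: w4:T. ✓
w5: successors {w2}; p ∨ ◇p there: w2:T. ✓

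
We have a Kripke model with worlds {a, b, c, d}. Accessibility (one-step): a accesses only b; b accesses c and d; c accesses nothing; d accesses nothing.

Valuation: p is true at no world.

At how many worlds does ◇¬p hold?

a: successors {b}; ¬p there: b:T. ✓
b: successors {c, d}; ¬p there: c:T, d:T. ✓
c: no successors, so ◇¬p fails. ✗
d: no successors, so ◇¬p fails. ✗
Satisfying worlds: {a, b}.

2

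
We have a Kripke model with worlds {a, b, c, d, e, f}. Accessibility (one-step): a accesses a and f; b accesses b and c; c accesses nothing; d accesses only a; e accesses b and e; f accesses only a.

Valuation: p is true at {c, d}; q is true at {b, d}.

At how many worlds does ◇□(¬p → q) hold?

2

a: successors {a, f}; □(¬p → q) there: a:F, f:F. ✗
b: successors {b, c}; □(¬p → q) there: b:T, c:T. ✓
c: no successors, so ◇□(¬p → q) fails. ✗
d: successors {a}; □(¬p → q) there: a:F. ✗
e: successors {b, e}; □(¬p → q) there: b:T, e:F. ✓
f: successors {a}; □(¬p → q) there: a:F. ✗
Satisfying worlds: {b, e}.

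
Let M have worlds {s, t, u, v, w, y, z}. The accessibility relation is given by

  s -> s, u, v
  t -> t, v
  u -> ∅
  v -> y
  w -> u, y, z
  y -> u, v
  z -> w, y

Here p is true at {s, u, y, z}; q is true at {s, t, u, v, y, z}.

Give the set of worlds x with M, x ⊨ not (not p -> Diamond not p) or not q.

{v, w}

s: not (not p -> Diamond not p) is F, not q is F. ✗
t: not (not p -> Diamond not p) is F, not q is F. ✗
u: not (not p -> Diamond not p) is F, not q is F. ✗
v: not (not p -> Diamond not p) is T, not q is F. ✓
w: not (not p -> Diamond not p) is T, not q is T. ✓
y: not (not p -> Diamond not p) is F, not q is F. ✗
z: not (not p -> Diamond not p) is F, not q is F. ✗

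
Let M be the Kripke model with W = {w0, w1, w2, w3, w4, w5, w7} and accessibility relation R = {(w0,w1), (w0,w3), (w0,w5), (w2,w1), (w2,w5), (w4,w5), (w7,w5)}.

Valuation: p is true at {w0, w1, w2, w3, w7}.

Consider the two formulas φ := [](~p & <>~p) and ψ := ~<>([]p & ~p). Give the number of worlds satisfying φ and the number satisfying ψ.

3 and 3

For [](~p & <>~p):
w0: successors {w1, w3, w5}; ~p & <>~p there: w1:F, w3:F, w5:F. ✗
w1: no successors, so [](~p & <>~p) holds vacuously. ✓
w2: successors {w1, w5}; ~p & <>~p there: w1:F, w5:F. ✗
w3: no successors, so [](~p & <>~p) holds vacuously. ✓
w4: successors {w5}; ~p & <>~p there: w5:F. ✗
w5: no successors, so [](~p & <>~p) holds vacuously. ✓
w7: successors {w5}; ~p & <>~p there: w5:F. ✗
— 3 worlds.
For ~<>([]p & ~p):
w0: <>([]p & ~p) is T. ✗
w1: <>([]p & ~p) is F. ✓
w2: <>([]p & ~p) is T. ✗
w3: <>([]p & ~p) is F. ✓
w4: <>([]p & ~p) is T. ✗
w5: <>([]p & ~p) is F. ✓
w7: <>([]p & ~p) is T. ✗
— 3 worlds.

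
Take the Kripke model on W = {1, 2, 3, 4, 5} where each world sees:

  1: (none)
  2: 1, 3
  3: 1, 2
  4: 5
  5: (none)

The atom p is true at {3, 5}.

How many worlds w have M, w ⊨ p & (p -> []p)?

1

1: p is F, p -> []p is T. ✗
2: p is F, p -> []p is T. ✗
3: p is T, p -> []p is F. ✗
4: p is F, p -> []p is T. ✗
5: p is T, p -> []p is T. ✓
Satisfying worlds: {5}.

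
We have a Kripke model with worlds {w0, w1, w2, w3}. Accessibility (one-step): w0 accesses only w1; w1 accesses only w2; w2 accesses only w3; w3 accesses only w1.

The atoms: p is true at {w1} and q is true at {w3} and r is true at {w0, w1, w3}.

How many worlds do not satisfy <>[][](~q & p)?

w0: successors {w1}; [][](~q & p) there: w1:F. ✗
w1: successors {w2}; [][](~q & p) there: w2:T. ✓
w2: successors {w3}; [][](~q & p) there: w3:F. ✗
w3: successors {w1}; [][](~q & p) there: w1:F. ✗
Satisfying worlds: {w1}.
So <>[][](~q & p) fails at the other 3 worlds.

3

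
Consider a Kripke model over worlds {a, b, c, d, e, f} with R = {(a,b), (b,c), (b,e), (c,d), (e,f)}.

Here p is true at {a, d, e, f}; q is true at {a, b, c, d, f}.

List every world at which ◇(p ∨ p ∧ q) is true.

a: successors {b}; p ∨ p ∧ q there: b:F. ✗
b: successors {c, e}; p ∨ p ∧ q there: c:F, e:T. ✓
c: successors {d}; p ∨ p ∧ q there: d:T. ✓
d: no successors, so ◇(p ∨ p ∧ q) fails. ✗
e: successors {f}; p ∨ p ∧ q there: f:T. ✓
f: no successors, so ◇(p ∨ p ∧ q) fails. ✗

{b, c, e}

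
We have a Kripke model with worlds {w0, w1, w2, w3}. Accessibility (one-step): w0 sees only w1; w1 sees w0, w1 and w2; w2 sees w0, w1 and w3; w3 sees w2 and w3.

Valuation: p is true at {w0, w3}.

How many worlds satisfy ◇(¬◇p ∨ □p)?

w0: successors {w1}; ¬◇p ∨ □p there: w1:F. ✗
w1: successors {w0, w1, w2}; ¬◇p ∨ □p there: w0:T, w1:F, w2:F. ✓
w2: successors {w0, w1, w3}; ¬◇p ∨ □p there: w0:T, w1:F, w3:F. ✓
w3: successors {w2, w3}; ¬◇p ∨ □p there: w2:F, w3:F. ✗
Satisfying worlds: {w1, w2}.

2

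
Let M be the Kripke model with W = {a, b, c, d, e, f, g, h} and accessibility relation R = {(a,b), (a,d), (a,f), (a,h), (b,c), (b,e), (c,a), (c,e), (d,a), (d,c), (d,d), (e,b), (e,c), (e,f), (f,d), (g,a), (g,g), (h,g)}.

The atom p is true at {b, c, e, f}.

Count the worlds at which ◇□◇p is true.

a: successors {b, d, f, h}; □◇p there: b:T, d:T, f:T, h:F. ✓
b: successors {c, e}; □◇p there: c:T, e:F. ✓
c: successors {a, e}; □◇p there: a:F, e:F. ✗
d: successors {a, c, d}; □◇p there: a:F, c:T, d:T. ✓
e: successors {b, c, f}; □◇p there: b:T, c:T, f:T. ✓
f: successors {d}; □◇p there: d:T. ✓
g: successors {a, g}; □◇p there: a:F, g:F. ✗
h: successors {g}; □◇p there: g:F. ✗
Satisfying worlds: {a, b, d, e, f}.

5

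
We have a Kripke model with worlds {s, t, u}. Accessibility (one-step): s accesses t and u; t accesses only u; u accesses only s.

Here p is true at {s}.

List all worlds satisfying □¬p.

{s, t}

s: successors {t, u}; ¬p there: t:T, u:T. ✓
t: successors {u}; ¬p there: u:T. ✓
u: successors {s}; ¬p there: s:F. ✗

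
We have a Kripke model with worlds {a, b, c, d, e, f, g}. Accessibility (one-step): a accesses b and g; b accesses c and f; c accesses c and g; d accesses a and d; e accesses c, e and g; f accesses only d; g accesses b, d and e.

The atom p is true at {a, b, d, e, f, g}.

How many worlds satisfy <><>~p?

a: successors {b, g}; <>~p there: b:T, g:F. ✓
b: successors {c, f}; <>~p there: c:T, f:F. ✓
c: successors {c, g}; <>~p there: c:T, g:F. ✓
d: successors {a, d}; <>~p there: a:F, d:F. ✗
e: successors {c, e, g}; <>~p there: c:T, e:T, g:F. ✓
f: successors {d}; <>~p there: d:F. ✗
g: successors {b, d, e}; <>~p there: b:T, d:F, e:T. ✓
Satisfying worlds: {a, b, c, e, g}.

5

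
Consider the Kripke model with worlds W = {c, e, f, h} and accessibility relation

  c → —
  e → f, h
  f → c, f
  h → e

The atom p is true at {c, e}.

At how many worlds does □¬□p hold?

2

c: no successors, so □¬□p holds vacuously. ✓
e: successors {f, h}; ¬□p there: f:T, h:F. ✗
f: successors {c, f}; ¬□p there: c:F, f:T. ✗
h: successors {e}; ¬□p there: e:T. ✓
Satisfying worlds: {c, h}.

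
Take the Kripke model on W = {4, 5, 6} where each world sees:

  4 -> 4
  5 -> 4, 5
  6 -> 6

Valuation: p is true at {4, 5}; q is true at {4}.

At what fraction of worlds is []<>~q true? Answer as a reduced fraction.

1/3

4: successors {4}; <>~q there: 4:F. ✗
5: successors {4, 5}; <>~q there: 4:F, 5:T. ✗
6: successors {6}; <>~q there: 6:T. ✓
That's 1 of 3 worlds, so 1/3.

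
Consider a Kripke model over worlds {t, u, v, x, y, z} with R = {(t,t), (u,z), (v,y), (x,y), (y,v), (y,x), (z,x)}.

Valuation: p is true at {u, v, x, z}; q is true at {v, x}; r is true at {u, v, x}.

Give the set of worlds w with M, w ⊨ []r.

{y, z}

t: successors {t}; r there: t:F. ✗
u: successors {z}; r there: z:F. ✗
v: successors {y}; r there: y:F. ✗
x: successors {y}; r there: y:F. ✗
y: successors {v, x}; r there: v:T, x:T. ✓
z: successors {x}; r there: x:T. ✓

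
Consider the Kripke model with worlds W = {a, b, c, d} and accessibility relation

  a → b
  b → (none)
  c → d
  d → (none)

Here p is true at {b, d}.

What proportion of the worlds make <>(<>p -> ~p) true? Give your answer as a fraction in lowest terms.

1/2

a: successors {b}; <>p -> ~p there: b:T. ✓
b: no successors, so <>(<>p -> ~p) fails. ✗
c: successors {d}; <>p -> ~p there: d:T. ✓
d: no successors, so <>(<>p -> ~p) fails. ✗
That's 2 of 4 worlds, so 2/4 = 1/2.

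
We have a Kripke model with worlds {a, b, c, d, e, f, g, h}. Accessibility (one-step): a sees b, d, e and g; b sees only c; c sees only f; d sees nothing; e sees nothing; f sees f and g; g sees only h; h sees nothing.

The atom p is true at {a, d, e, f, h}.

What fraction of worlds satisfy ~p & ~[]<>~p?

a: ~p is F, ~[]<>~p is T. ✗
b: ~p is T, ~[]<>~p is T. ✓
c: ~p is T, ~[]<>~p is F. ✗
d: ~p is F, ~[]<>~p is F. ✗
e: ~p is F, ~[]<>~p is F. ✗
f: ~p is F, ~[]<>~p is T. ✗
g: ~p is T, ~[]<>~p is T. ✓
h: ~p is F, ~[]<>~p is F. ✗
That's 2 of 8 worlds, so 2/8 = 1/4.

1/4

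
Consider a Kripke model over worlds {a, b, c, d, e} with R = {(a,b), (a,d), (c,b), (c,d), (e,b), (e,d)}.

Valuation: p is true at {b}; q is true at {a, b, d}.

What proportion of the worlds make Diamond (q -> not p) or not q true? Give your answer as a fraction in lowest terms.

3/5

a: Diamond (q -> not p) is T, not q is F. ✓
b: Diamond (q -> not p) is F, not q is F. ✗
c: Diamond (q -> not p) is T, not q is T. ✓
d: Diamond (q -> not p) is F, not q is F. ✗
e: Diamond (q -> not p) is T, not q is T. ✓
That's 3 of 5 worlds, so 3/5.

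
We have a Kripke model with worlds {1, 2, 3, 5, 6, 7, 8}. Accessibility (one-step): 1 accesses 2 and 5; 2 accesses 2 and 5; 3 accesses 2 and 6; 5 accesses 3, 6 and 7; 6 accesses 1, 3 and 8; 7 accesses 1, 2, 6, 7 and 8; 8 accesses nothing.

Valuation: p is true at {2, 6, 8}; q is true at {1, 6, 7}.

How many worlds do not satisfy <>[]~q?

2

1: successors {2, 5}; []~q there: 2:T, 5:F. ✓
2: successors {2, 5}; []~q there: 2:T, 5:F. ✓
3: successors {2, 6}; []~q there: 2:T, 6:F. ✓
5: successors {3, 6, 7}; []~q there: 3:F, 6:F, 7:F. ✗
6: successors {1, 3, 8}; []~q there: 1:T, 3:F, 8:T. ✓
7: successors {1, 2, 6, 7, 8}; []~q there: 1:T, 2:T, 6:F, 7:F, 8:T. ✓
8: no successors, so <>[]~q fails. ✗
Satisfying worlds: {1, 2, 3, 6, 7}.
So <>[]~q fails at the other 2 worlds.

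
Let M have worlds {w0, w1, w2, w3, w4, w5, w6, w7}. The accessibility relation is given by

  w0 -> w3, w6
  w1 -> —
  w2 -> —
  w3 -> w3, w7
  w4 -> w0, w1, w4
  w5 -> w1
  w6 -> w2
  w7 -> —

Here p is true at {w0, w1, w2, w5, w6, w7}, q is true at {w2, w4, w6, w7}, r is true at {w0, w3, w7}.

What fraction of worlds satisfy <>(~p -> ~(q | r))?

w0: successors {w3, w6}; ~p -> ~(q | r) there: w3:F, w6:T. ✓
w1: no successors, so <>(~p -> ~(q | r)) fails. ✗
w2: no successors, so <>(~p -> ~(q | r)) fails. ✗
w3: successors {w3, w7}; ~p -> ~(q | r) there: w3:F, w7:T. ✓
w4: successors {w0, w1, w4}; ~p -> ~(q | r) there: w0:T, w1:T, w4:F. ✓
w5: successors {w1}; ~p -> ~(q | r) there: w1:T. ✓
w6: successors {w2}; ~p -> ~(q | r) there: w2:T. ✓
w7: no successors, so <>(~p -> ~(q | r)) fails. ✗
That's 5 of 8 worlds, so 5/8.

5/8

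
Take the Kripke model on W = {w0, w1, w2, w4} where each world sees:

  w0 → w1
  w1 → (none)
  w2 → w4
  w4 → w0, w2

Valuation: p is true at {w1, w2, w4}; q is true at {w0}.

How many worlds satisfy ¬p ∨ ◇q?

w0: ¬p is T, ◇q is F. ✓
w1: ¬p is F, ◇q is F. ✗
w2: ¬p is F, ◇q is F. ✗
w4: ¬p is F, ◇q is T. ✓
Satisfying worlds: {w0, w4}.

2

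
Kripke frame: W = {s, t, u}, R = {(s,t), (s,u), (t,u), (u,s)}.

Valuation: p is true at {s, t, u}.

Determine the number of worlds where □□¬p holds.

0

s: successors {t, u}; □¬p there: t:F, u:F. ✗
t: successors {u}; □¬p there: u:F. ✗
u: successors {s}; □¬p there: s:F. ✗
Satisfying worlds: ∅.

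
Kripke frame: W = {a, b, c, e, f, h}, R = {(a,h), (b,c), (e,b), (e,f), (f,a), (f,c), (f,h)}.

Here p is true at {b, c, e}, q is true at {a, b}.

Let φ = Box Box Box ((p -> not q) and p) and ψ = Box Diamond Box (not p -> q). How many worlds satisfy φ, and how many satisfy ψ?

For Box Box Box ((p -> not q) and p):
a: successors {h}; Box Box ((p -> not q) and p) there: h:T. ✓
b: successors {c}; Box Box ((p -> not q) and p) there: c:T. ✓
c: no successors, so Box Box Box ((p -> not q) and p) holds vacuously. ✓
e: successors {b, f}; Box Box ((p -> not q) and p) there: b:T, f:F. ✗
f: successors {a, c, h}; Box Box ((p -> not q) and p) there: a:T, c:T, h:T. ✓
h: no successors, so Box Box Box ((p -> not q) and p) holds vacuously. ✓
— 5 worlds.
For Box Diamond Box (not p -> q):
a: successors {h}; Diamond Box (not p -> q) there: h:F. ✗
b: successors {c}; Diamond Box (not p -> q) there: c:F. ✗
c: no successors, so Box Diamond Box (not p -> q) holds vacuously. ✓
e: successors {b, f}; Diamond Box (not p -> q) there: b:T, f:T. ✓
f: successors {a, c, h}; Diamond Box (not p -> q) there: a:T, c:F, h:F. ✗
h: no successors, so Box Diamond Box (not p -> q) holds vacuously. ✓
— 3 worlds.

5 and 3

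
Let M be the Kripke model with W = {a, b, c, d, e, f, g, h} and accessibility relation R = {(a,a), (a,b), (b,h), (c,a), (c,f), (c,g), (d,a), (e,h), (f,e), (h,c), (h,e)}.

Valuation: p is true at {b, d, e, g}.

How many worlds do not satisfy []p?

6

a: successors {a, b}; p there: a:F, b:T. ✗
b: successors {h}; p there: h:F. ✗
c: successors {a, f, g}; p there: a:F, f:F, g:T. ✗
d: successors {a}; p there: a:F. ✗
e: successors {h}; p there: h:F. ✗
f: successors {e}; p there: e:T. ✓
g: no successors, so []p holds vacuously. ✓
h: successors {c, e}; p there: c:F, e:T. ✗
Satisfying worlds: {f, g}.
So []p fails at the other 6 worlds.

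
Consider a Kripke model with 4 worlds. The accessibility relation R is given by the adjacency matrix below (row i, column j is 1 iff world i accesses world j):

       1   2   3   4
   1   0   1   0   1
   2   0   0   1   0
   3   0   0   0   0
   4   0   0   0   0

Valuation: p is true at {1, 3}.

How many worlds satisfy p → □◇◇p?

1: p is T, □◇◇p is F. ✗
2: p is F, □◇◇p is F. ✓
3: p is T, □◇◇p is T. ✓
4: p is F, □◇◇p is T. ✓
Satisfying worlds: {2, 3, 4}.

3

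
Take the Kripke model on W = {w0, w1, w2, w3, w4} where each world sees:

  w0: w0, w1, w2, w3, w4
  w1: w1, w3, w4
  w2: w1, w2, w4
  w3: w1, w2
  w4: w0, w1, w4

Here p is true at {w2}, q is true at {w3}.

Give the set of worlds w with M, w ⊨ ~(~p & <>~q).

w0: ~p & <>~q is T. ✗
w1: ~p & <>~q is T. ✗
w2: ~p & <>~q is F. ✓
w3: ~p & <>~q is T. ✗
w4: ~p & <>~q is T. ✗

{w2}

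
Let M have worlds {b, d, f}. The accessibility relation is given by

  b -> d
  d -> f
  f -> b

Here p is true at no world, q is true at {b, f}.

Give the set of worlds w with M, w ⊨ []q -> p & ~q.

{b}

b: []q is F, p & ~q is F. ✓
d: []q is T, p & ~q is F. ✗
f: []q is T, p & ~q is F. ✗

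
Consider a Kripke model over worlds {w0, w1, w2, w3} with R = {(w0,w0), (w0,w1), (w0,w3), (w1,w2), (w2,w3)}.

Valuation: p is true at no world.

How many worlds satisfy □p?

1

w0: successors {w0, w1, w3}; p there: w0:F, w1:F, w3:F. ✗
w1: successors {w2}; p there: w2:F. ✗
w2: successors {w3}; p there: w3:F. ✗
w3: no successors, so □p holds vacuously. ✓
Satisfying worlds: {w3}.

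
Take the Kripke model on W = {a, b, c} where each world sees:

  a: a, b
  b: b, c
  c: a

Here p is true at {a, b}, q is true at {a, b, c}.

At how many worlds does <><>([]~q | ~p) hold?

a: successors {a, b}; <>([]~q | ~p) there: a:F, b:T. ✓
b: successors {b, c}; <>([]~q | ~p) there: b:T, c:F. ✓
c: successors {a}; <>([]~q | ~p) there: a:F. ✗
Satisfying worlds: {a, b}.

2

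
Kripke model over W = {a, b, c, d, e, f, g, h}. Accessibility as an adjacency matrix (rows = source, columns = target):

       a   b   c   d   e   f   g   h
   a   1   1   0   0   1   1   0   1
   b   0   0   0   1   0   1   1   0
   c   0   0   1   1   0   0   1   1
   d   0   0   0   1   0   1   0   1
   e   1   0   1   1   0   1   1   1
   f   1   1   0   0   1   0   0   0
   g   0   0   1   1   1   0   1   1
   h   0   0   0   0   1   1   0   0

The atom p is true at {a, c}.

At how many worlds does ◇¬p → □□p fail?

8

a: ◇¬p is T, □□p is F. ✗
b: ◇¬p is T, □□p is F. ✗
c: ◇¬p is T, □□p is F. ✗
d: ◇¬p is T, □□p is F. ✗
e: ◇¬p is T, □□p is F. ✗
f: ◇¬p is T, □□p is F. ✗
g: ◇¬p is T, □□p is F. ✗
h: ◇¬p is T, □□p is F. ✗
Satisfying worlds: ∅.
So ◇¬p → □□p fails at the other 8 worlds.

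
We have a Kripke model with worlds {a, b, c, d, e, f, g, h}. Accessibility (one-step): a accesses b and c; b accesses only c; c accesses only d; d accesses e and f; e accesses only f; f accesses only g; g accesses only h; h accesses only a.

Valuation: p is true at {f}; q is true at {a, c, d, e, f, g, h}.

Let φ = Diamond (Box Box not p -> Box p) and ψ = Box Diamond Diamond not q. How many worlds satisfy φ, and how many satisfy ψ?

For Diamond (Box Box not p -> Box p):
a: successors {b, c}; Box Box not p -> Box p there: b:F, c:T. ✓
b: successors {c}; Box Box not p -> Box p there: c:T. ✓
c: successors {d}; Box Box not p -> Box p there: d:T. ✓
d: successors {e, f}; Box Box not p -> Box p there: e:T, f:F. ✓
e: successors {f}; Box Box not p -> Box p there: f:F. ✗
f: successors {g}; Box Box not p -> Box p there: g:F. ✗
g: successors {h}; Box Box not p -> Box p there: h:F. ✗
h: successors {a}; Box Box not p -> Box p there: a:F. ✗
— 4 worlds.
For Box Diamond Diamond not q:
a: successors {b, c}; Diamond Diamond not q there: b:F, c:F. ✗
b: successors {c}; Diamond Diamond not q there: c:F. ✗
c: successors {d}; Diamond Diamond not q there: d:F. ✗
d: successors {e, f}; Diamond Diamond not q there: e:F, f:F. ✗
e: successors {f}; Diamond Diamond not q there: f:F. ✗
f: successors {g}; Diamond Diamond not q there: g:F. ✗
g: successors {h}; Diamond Diamond not q there: h:T. ✓
h: successors {a}; Diamond Diamond not q there: a:F. ✗
— 1 world.

4 and 1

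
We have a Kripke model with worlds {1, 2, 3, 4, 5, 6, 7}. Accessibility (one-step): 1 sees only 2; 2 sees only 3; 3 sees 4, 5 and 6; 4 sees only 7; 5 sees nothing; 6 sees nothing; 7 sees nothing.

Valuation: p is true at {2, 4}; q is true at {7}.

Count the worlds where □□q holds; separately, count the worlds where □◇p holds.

5 and 4

For □□q:
1: successors {2}; □q there: 2:F. ✗
2: successors {3}; □q there: 3:F. ✗
3: successors {4, 5, 6}; □q there: 4:T, 5:T, 6:T. ✓
4: successors {7}; □q there: 7:T. ✓
5: no successors, so □□q holds vacuously. ✓
6: no successors, so □□q holds vacuously. ✓
7: no successors, so □□q holds vacuously. ✓
— 5 worlds.
For □◇p:
1: successors {2}; ◇p there: 2:F. ✗
2: successors {3}; ◇p there: 3:T. ✓
3: successors {4, 5, 6}; ◇p there: 4:F, 5:F, 6:F. ✗
4: successors {7}; ◇p there: 7:F. ✗
5: no successors, so □◇p holds vacuously. ✓
6: no successors, so □◇p holds vacuously. ✓
7: no successors, so □◇p holds vacuously. ✓
— 4 worlds.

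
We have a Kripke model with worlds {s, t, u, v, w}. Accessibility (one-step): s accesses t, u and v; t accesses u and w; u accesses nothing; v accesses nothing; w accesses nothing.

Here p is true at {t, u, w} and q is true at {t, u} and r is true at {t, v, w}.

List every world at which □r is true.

{u, v, w}

s: successors {t, u, v}; r there: t:T, u:F, v:T. ✗
t: successors {u, w}; r there: u:F, w:T. ✗
u: no successors, so □r holds vacuously. ✓
v: no successors, so □r holds vacuously. ✓
w: no successors, so □r holds vacuously. ✓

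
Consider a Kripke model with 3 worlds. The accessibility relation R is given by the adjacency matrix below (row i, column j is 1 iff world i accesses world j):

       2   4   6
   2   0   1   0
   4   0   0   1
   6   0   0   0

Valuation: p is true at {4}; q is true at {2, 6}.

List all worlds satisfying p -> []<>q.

2: p is F, []<>q is T. ✓
4: p is T, []<>q is F. ✗
6: p is F, []<>q is T. ✓

{2, 6}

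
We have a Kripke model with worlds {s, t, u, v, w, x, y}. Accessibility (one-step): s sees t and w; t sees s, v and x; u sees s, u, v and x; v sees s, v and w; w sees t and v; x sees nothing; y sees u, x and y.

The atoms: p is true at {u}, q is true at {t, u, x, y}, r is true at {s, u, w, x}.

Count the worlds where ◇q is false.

2

s: successors {t, w}; q there: t:T, w:F. ✓
t: successors {s, v, x}; q there: s:F, v:F, x:T. ✓
u: successors {s, u, v, x}; q there: s:F, u:T, v:F, x:T. ✓
v: successors {s, v, w}; q there: s:F, v:F, w:F. ✗
w: successors {t, v}; q there: t:T, v:F. ✓
x: no successors, so ◇q fails. ✗
y: successors {u, x, y}; q there: u:T, x:T, y:T. ✓
Satisfying worlds: {s, t, u, w, y}.
So ◇q fails at the other 2 worlds.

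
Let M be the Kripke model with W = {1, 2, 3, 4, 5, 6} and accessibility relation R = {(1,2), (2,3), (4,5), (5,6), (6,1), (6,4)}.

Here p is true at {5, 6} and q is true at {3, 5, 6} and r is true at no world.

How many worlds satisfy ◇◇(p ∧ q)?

2

1: successors {2}; ◇(p ∧ q) there: 2:F. ✗
2: successors {3}; ◇(p ∧ q) there: 3:F. ✗
3: no successors, so ◇◇(p ∧ q) fails. ✗
4: successors {5}; ◇(p ∧ q) there: 5:T. ✓
5: successors {6}; ◇(p ∧ q) there: 6:F. ✗
6: successors {1, 4}; ◇(p ∧ q) there: 1:F, 4:T. ✓
Satisfying worlds: {4, 6}.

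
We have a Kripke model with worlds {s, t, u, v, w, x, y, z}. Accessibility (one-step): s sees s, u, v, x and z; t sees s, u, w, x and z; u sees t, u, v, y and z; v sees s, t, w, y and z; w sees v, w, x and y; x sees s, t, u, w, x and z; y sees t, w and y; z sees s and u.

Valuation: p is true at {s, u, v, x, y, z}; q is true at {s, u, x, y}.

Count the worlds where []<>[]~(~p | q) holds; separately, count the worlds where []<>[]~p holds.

0 and 0

For []<>[]~(~p | q):
s: successors {s, u, v, x, z}; <>[]~(~p | q) there: s:F, u:F, v:F, x:F, z:F. ✗
t: successors {s, u, w, x, z}; <>[]~(~p | q) there: s:F, u:F, w:F, x:F, z:F. ✗
u: successors {t, u, v, y, z}; <>[]~(~p | q) there: t:F, u:F, v:F, y:F, z:F. ✗
v: successors {s, t, w, y, z}; <>[]~(~p | q) there: s:F, t:F, w:F, y:F, z:F. ✗
w: successors {v, w, x, y}; <>[]~(~p | q) there: v:F, w:F, x:F, y:F. ✗
x: successors {s, t, u, w, x, z}; <>[]~(~p | q) there: s:F, t:F, u:F, w:F, x:F, z:F. ✗
y: successors {t, w, y}; <>[]~(~p | q) there: t:F, w:F, y:F. ✗
z: successors {s, u}; <>[]~(~p | q) there: s:F, u:F. ✗
— 0 worlds.
For []<>[]~p:
s: successors {s, u, v, x, z}; <>[]~p there: s:F, u:F, v:F, x:F, z:F. ✗
t: successors {s, u, w, x, z}; <>[]~p there: s:F, u:F, w:F, x:F, z:F. ✗
u: successors {t, u, v, y, z}; <>[]~p there: t:F, u:F, v:F, y:F, z:F. ✗
v: successors {s, t, w, y, z}; <>[]~p there: s:F, t:F, w:F, y:F, z:F. ✗
w: successors {v, w, x, y}; <>[]~p there: v:F, w:F, x:F, y:F. ✗
x: successors {s, t, u, w, x, z}; <>[]~p there: s:F, t:F, u:F, w:F, x:F, z:F. ✗
y: successors {t, w, y}; <>[]~p there: t:F, w:F, y:F. ✗
z: successors {s, u}; <>[]~p there: s:F, u:F. ✗
— 0 worlds.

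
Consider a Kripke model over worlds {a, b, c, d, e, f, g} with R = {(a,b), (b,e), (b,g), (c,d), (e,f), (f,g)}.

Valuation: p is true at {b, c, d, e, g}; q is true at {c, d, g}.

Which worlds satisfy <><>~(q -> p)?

a: successors {b}; <>~(q -> p) there: b:F. ✗
b: successors {e, g}; <>~(q -> p) there: e:F, g:F. ✗
c: successors {d}; <>~(q -> p) there: d:F. ✗
d: no successors, so <><>~(q -> p) fails. ✗
e: successors {f}; <>~(q -> p) there: f:F. ✗
f: successors {g}; <>~(q -> p) there: g:F. ✗
g: no successors, so <><>~(q -> p) fails. ✗

∅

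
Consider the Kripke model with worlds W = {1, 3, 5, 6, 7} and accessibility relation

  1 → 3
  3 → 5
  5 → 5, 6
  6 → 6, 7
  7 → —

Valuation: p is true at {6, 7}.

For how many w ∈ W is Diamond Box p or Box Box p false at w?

2

1: Diamond Box p is F, Box Box p is F. ✗
3: Diamond Box p is F, Box Box p is F. ✗
5: Diamond Box p is T, Box Box p is F. ✓
6: Diamond Box p is T, Box Box p is T. ✓
7: Diamond Box p is F, Box Box p is T. ✓
Satisfying worlds: {5, 6, 7}.
So Diamond Box p or Box Box p fails at the other 2 worlds.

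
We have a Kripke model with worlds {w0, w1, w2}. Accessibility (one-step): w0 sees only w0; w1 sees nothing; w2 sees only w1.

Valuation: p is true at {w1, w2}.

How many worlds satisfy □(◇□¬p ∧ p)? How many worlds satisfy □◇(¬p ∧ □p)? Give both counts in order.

1 and 1

For □(◇□¬p ∧ p):
w0: successors {w0}; ◇□¬p ∧ p there: w0:F. ✗
w1: no successors, so □(◇□¬p ∧ p) holds vacuously. ✓
w2: successors {w1}; ◇□¬p ∧ p there: w1:F. ✗
— 1 world.
For □◇(¬p ∧ □p):
w0: successors {w0}; ◇(¬p ∧ □p) there: w0:F. ✗
w1: no successors, so □◇(¬p ∧ □p) holds vacuously. ✓
w2: successors {w1}; ◇(¬p ∧ □p) there: w1:F. ✗
— 1 world.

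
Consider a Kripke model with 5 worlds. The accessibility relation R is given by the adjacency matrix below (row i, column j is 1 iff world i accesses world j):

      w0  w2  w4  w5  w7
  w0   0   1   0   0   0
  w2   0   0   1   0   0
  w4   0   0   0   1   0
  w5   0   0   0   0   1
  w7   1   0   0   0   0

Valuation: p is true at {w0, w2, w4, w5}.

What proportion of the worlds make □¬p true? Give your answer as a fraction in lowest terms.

1/5

w0: successors {w2}; ¬p there: w2:F. ✗
w2: successors {w4}; ¬p there: w4:F. ✗
w4: successors {w5}; ¬p there: w5:F. ✗
w5: successors {w7}; ¬p there: w7:T. ✓
w7: successors {w0}; ¬p there: w0:F. ✗
That's 1 of 5 worlds, so 1/5.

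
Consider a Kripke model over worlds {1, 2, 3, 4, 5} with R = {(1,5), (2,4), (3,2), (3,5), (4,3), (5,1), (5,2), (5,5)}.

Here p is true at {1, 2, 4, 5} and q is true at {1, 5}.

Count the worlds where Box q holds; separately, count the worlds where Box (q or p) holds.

For Box q:
1: successors {5}; q there: 5:T. ✓
2: successors {4}; q there: 4:F. ✗
3: successors {2, 5}; q there: 2:F, 5:T. ✗
4: successors {3}; q there: 3:F. ✗
5: successors {1, 2, 5}; q there: 1:T, 2:F, 5:T. ✗
— 1 world.
For Box (q or p):
1: successors {5}; q or p there: 5:T. ✓
2: successors {4}; q or p there: 4:T. ✓
3: successors {2, 5}; q or p there: 2:T, 5:T. ✓
4: successors {3}; q or p there: 3:F. ✗
5: successors {1, 2, 5}; q or p there: 1:T, 2:T, 5:T. ✓
— 4 worlds.

1 and 4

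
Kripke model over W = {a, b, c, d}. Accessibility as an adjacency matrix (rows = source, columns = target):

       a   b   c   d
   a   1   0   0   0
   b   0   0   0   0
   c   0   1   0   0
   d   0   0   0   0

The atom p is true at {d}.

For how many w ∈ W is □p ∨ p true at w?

a: □p is F, p is F. ✗
b: □p is T, p is F. ✓
c: □p is F, p is F. ✗
d: □p is T, p is T. ✓
Satisfying worlds: {b, d}.

2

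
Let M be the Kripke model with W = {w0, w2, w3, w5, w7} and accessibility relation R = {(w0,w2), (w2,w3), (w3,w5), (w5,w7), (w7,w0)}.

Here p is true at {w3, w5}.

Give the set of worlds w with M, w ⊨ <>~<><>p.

w0: successors {w2}; ~<><>p there: w2:F. ✗
w2: successors {w3}; ~<><>p there: w3:T. ✓
w3: successors {w5}; ~<><>p there: w5:T. ✓
w5: successors {w7}; ~<><>p there: w7:T. ✓
w7: successors {w0}; ~<><>p there: w0:F. ✗

{w2, w3, w5}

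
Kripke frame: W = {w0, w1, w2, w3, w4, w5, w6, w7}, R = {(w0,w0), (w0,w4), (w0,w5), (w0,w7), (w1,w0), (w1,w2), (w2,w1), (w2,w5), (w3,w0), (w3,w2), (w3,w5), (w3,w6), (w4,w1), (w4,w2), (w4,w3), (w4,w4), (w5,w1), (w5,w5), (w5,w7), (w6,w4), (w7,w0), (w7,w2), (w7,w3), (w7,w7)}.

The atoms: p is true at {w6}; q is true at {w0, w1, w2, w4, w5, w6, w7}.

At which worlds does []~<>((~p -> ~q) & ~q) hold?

w0: successors {w0, w4, w5, w7}; ~<>((~p -> ~q) & ~q) there: w0:T, w4:F, w5:T, w7:F. ✗
w1: successors {w0, w2}; ~<>((~p -> ~q) & ~q) there: w0:T, w2:T. ✓
w2: successors {w1, w5}; ~<>((~p -> ~q) & ~q) there: w1:T, w5:T. ✓
w3: successors {w0, w2, w5, w6}; ~<>((~p -> ~q) & ~q) there: w0:T, w2:T, w5:T, w6:T. ✓
w4: successors {w1, w2, w3, w4}; ~<>((~p -> ~q) & ~q) there: w1:T, w2:T, w3:T, w4:F. ✗
w5: successors {w1, w5, w7}; ~<>((~p -> ~q) & ~q) there: w1:T, w5:T, w7:F. ✗
w6: successors {w4}; ~<>((~p -> ~q) & ~q) there: w4:F. ✗
w7: successors {w0, w2, w3, w7}; ~<>((~p -> ~q) & ~q) there: w0:T, w2:T, w3:T, w7:F. ✗

{w1, w2, w3}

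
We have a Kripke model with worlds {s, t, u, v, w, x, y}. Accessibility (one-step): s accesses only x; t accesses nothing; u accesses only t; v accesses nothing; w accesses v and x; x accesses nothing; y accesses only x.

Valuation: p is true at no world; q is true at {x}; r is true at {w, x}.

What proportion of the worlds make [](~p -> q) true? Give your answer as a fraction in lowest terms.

5/7

s: successors {x}; ~p -> q there: x:T. ✓
t: no successors, so [](~p -> q) holds vacuously. ✓
u: successors {t}; ~p -> q there: t:F. ✗
v: no successors, so [](~p -> q) holds vacuously. ✓
w: successors {v, x}; ~p -> q there: v:F, x:T. ✗
x: no successors, so [](~p -> q) holds vacuously. ✓
y: successors {x}; ~p -> q there: x:T. ✓
That's 5 of 7 worlds, so 5/7.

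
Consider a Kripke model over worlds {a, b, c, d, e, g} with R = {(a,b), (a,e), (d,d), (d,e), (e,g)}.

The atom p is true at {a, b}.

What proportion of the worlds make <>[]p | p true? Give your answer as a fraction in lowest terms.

1/2

a: <>[]p is T, p is T. ✓
b: <>[]p is F, p is T. ✓
c: <>[]p is F, p is F. ✗
d: <>[]p is F, p is F. ✗
e: <>[]p is T, p is F. ✓
g: <>[]p is F, p is F. ✗
That's 3 of 6 worlds, so 3/6 = 1/2.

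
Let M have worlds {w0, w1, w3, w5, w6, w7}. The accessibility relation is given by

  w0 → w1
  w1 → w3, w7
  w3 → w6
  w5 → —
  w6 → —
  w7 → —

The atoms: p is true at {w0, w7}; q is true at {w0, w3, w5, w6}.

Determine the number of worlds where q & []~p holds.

w0: q is T, []~p is T. ✓
w1: q is F, []~p is F. ✗
w3: q is T, []~p is T. ✓
w5: q is T, []~p is T. ✓
w6: q is T, []~p is T. ✓
w7: q is F, []~p is T. ✗
Satisfying worlds: {w0, w3, w5, w6}.

4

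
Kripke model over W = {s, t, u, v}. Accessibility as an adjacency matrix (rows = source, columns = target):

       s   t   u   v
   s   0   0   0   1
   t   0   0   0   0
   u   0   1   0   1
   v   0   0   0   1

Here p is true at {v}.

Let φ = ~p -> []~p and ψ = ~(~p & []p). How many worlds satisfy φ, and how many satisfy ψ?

For ~p -> []~p:
s: ~p is T, []~p is F. ✗
t: ~p is T, []~p is T. ✓
u: ~p is T, []~p is F. ✗
v: ~p is F, []~p is F. ✓
— 2 worlds.
For ~(~p & []p):
s: ~p & []p is T. ✗
t: ~p & []p is T. ✗
u: ~p & []p is F. ✓
v: ~p & []p is F. ✓
— 2 worlds.

2 and 2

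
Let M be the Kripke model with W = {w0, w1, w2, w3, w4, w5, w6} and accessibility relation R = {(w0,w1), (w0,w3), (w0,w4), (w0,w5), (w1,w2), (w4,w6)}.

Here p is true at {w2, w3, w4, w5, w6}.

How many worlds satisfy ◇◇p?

1

w0: successors {w1, w3, w4, w5}; ◇p there: w1:T, w3:F, w4:T, w5:F. ✓
w1: successors {w2}; ◇p there: w2:F. ✗
w2: no successors, so ◇◇p fails. ✗
w3: no successors, so ◇◇p fails. ✗
w4: successors {w6}; ◇p there: w6:F. ✗
w5: no successors, so ◇◇p fails. ✗
w6: no successors, so ◇◇p fails. ✗
Satisfying worlds: {w0}.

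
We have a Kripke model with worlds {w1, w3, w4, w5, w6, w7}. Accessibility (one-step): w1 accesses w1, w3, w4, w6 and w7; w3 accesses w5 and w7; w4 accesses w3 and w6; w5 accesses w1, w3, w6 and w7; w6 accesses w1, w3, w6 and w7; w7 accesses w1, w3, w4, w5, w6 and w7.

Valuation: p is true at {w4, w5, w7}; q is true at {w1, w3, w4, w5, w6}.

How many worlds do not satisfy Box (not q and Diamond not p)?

6

w1: successors {w1, w3, w4, w6, w7}; not q and Diamond not p there: w1:F, w3:F, w4:F, w6:F, w7:T. ✗
w3: successors {w5, w7}; not q and Diamond not p there: w5:F, w7:T. ✗
w4: successors {w3, w6}; not q and Diamond not p there: w3:F, w6:F. ✗
w5: successors {w1, w3, w6, w7}; not q and Diamond not p there: w1:F, w3:F, w6:F, w7:T. ✗
w6: successors {w1, w3, w6, w7}; not q and Diamond not p there: w1:F, w3:F, w6:F, w7:T. ✗
w7: successors {w1, w3, w4, w5, w6, w7}; not q and Diamond not p there: w1:F, w3:F, w4:F, w5:F, w6:F, w7:T. ✗
Satisfying worlds: ∅.
So Box (not q and Diamond not p) fails at the other 6 worlds.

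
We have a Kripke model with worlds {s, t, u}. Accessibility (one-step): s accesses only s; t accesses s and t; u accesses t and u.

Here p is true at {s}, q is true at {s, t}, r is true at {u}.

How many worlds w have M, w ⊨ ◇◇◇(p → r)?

2

s: successors {s}; ◇◇(p → r) there: s:F. ✗
t: successors {s, t}; ◇◇(p → r) there: s:F, t:T. ✓
u: successors {t, u}; ◇◇(p → r) there: t:T, u:T. ✓
Satisfying worlds: {t, u}.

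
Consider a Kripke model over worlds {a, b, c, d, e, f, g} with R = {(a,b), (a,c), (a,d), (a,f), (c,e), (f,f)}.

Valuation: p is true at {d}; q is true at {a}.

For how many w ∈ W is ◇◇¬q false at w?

5

a: successors {b, c, d, f}; ◇¬q there: b:F, c:T, d:F, f:T. ✓
b: no successors, so ◇◇¬q fails. ✗
c: successors {e}; ◇¬q there: e:F. ✗
d: no successors, so ◇◇¬q fails. ✗
e: no successors, so ◇◇¬q fails. ✗
f: successors {f}; ◇¬q there: f:T. ✓
g: no successors, so ◇◇¬q fails. ✗
Satisfying worlds: {a, f}.
So ◇◇¬q fails at the other 5 worlds.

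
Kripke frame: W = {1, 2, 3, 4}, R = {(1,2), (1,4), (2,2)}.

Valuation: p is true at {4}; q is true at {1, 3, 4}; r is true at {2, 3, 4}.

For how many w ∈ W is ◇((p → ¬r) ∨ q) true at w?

1: successors {2, 4}; (p → ¬r) ∨ q there: 2:T, 4:T. ✓
2: successors {2}; (p → ¬r) ∨ q there: 2:T. ✓
3: no successors, so ◇((p → ¬r) ∨ q) fails. ✗
4: no successors, so ◇((p → ¬r) ∨ q) fails. ✗
Satisfying worlds: {1, 2}.

2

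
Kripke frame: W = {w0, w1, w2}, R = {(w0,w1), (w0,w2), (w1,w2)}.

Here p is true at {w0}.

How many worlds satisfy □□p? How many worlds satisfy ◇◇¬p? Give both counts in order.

2 and 1

For □□p:
w0: successors {w1, w2}; □p there: w1:F, w2:T. ✗
w1: successors {w2}; □p there: w2:T. ✓
w2: no successors, so □□p holds vacuously. ✓
— 2 worlds.
For ◇◇¬p:
w0: successors {w1, w2}; ◇¬p there: w1:T, w2:F. ✓
w1: successors {w2}; ◇¬p there: w2:F. ✗
w2: no successors, so ◇◇¬p fails. ✗
— 1 world.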